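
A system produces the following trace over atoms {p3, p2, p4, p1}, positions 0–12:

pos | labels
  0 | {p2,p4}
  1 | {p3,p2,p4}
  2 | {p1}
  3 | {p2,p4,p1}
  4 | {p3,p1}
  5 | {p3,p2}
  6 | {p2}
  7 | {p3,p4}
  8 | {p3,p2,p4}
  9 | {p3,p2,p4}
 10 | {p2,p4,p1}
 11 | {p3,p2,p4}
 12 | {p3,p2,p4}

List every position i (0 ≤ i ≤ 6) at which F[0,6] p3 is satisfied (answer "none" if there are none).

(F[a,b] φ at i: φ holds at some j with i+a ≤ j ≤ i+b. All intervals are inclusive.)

0, 1, 2, 3, 4, 5, 6

Evaluate at each i in [0,6]:
  i=0: ✓ (witness j=1)
  i=1: ✓ (witness j=1)
  i=2: ✓ (witness j=4)
  i=3: ✓ (witness j=4)
  i=4: ✓ (witness j=4)
  i=5: ✓ (witness j=5)
  i=6: ✓ (witness j=7)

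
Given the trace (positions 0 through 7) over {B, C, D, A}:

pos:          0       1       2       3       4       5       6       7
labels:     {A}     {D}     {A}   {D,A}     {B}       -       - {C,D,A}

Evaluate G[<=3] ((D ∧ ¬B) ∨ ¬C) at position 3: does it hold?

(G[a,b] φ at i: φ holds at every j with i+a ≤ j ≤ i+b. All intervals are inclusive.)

Check ((D ∧ ¬B) ∨ ¬C) at every j in [3,6]:
  j=3: true
  j=4: true
  j=5: true
  j=6: true
All positions satisfy it → formula holds.

Holds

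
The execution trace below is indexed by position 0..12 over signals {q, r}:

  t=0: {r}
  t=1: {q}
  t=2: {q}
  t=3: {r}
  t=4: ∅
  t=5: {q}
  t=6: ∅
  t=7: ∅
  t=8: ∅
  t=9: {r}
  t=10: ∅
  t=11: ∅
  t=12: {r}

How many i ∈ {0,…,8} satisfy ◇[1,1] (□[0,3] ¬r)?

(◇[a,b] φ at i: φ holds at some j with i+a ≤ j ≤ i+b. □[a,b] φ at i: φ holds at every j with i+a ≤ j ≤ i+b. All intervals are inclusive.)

Evaluate at each i in [0,8]:
  i=0: ✗ (none in [1,1])
  i=1: ✗ (none in [2,2])
  i=2: ✗ (none in [3,3])
  i=3: ✓ (witness j=4)
  i=4: ✓ (witness j=5)
  i=5: ✗ (none in [6,6])
  i=6: ✗ (none in [7,7])
  i=7: ✗ (none in [8,8])
  i=8: ✗ (none in [9,9])
Positions where it holds: {3, 4} → 2.

2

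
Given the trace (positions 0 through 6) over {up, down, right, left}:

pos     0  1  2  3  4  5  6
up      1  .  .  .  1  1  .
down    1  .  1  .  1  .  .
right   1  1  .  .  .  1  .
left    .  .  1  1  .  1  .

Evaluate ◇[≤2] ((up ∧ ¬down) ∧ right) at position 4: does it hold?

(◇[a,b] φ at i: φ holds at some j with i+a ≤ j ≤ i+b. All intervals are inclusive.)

Yes

Check ((up ∧ ¬down) ∧ right) at each j in [4,6]:
  j=4: false
  j=5: true
  j=6: false
Found at j=5 → formula holds.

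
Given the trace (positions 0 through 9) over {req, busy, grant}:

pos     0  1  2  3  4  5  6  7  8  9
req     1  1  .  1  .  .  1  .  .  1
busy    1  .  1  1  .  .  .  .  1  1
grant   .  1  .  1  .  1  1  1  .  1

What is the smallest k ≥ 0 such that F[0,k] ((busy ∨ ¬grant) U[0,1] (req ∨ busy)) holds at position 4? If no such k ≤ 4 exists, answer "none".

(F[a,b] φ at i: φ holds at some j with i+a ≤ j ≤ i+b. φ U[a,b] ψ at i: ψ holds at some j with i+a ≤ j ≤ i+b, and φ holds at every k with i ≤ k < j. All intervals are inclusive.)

Scan j = 4,5,… for ((busy ∨ ¬grant) U[0,1] (req ∨ busy)):
  j=4: fails
  j=5: fails
  j=6: holds
First hit at j=6, so smallest k = 6-4 = 2.

2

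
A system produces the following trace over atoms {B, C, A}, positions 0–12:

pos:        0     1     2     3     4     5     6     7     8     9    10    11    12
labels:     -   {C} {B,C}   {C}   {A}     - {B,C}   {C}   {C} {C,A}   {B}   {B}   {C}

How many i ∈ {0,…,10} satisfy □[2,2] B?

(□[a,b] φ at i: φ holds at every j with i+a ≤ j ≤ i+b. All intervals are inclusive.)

4

Evaluate at each i in [0,10]:
  i=0: ✓ (all of [2,2])
  i=1: ✗ (fails at j=3)
  i=2: ✗ (fails at j=4)
  i=3: ✗ (fails at j=5)
  i=4: ✓ (all of [6,6])
  i=5: ✗ (fails at j=7)
  i=6: ✗ (fails at j=8)
  i=7: ✗ (fails at j=9)
  i=8: ✓ (all of [10,10])
  i=9: ✓ (all of [11,11])
  i=10: ✗ (fails at j=12)
Positions where it holds: {0, 4, 8, 9} → 4.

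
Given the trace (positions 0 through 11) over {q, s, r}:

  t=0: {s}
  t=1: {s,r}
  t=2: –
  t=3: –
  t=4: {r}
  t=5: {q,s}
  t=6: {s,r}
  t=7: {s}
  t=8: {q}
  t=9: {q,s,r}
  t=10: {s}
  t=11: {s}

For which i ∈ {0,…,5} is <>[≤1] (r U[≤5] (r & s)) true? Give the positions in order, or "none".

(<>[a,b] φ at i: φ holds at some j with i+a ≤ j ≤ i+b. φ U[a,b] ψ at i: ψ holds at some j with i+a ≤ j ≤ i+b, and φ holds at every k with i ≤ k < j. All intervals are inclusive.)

Evaluate at each i in [0,5]:
  i=0: ✓ (witness j=1)
  i=1: ✓ (witness j=1)
  i=2: ✗ (none in [2,3])
  i=3: ✗ (none in [3,4])
  i=4: ✗ (none in [4,5])
  i=5: ✓ (witness j=6)

0, 1, 5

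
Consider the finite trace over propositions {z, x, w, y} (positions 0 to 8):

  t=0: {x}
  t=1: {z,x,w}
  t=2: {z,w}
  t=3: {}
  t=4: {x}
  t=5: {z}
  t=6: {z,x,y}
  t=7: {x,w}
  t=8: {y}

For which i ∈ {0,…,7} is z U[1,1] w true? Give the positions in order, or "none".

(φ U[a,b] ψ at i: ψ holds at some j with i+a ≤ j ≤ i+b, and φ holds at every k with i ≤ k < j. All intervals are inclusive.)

Evaluate at each i in [0,7]:
  i=0: ✗ (lhs fails at k=0 before rhs at j=1)
  i=1: ✓ (rhs at j=2; lhs holds on [1,1])
  i=2: ✗ (no rhs in [3,3])
  i=3: ✗ (no rhs in [4,4])
  i=4: ✗ (no rhs in [5,5])
  i=5: ✗ (no rhs in [6,6])
  i=6: ✓ (rhs at j=7; lhs holds on [6,6])
  i=7: ✗ (no rhs in [8,8])

1, 6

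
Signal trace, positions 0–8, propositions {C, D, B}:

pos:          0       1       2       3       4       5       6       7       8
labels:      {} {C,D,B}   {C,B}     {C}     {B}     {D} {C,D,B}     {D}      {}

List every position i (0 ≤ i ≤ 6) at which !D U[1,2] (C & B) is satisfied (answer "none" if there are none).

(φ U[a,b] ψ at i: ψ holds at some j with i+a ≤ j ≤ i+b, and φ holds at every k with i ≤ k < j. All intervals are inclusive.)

Evaluate at each i in [0,6]:
  i=0: ✓ (rhs at j=1; lhs holds on [0,0])
  i=1: ✗ (lhs fails at k=1 before rhs at j=2)
  i=2: ✗ (no rhs in [3,4])
  i=3: ✗ (no rhs in [4,5])
  i=4: ✗ (lhs fails at k=5 before rhs at j=6)
  i=5: ✗ (lhs fails at k=5 before rhs at j=6)
  i=6: ✗ (no rhs in [7,8])

0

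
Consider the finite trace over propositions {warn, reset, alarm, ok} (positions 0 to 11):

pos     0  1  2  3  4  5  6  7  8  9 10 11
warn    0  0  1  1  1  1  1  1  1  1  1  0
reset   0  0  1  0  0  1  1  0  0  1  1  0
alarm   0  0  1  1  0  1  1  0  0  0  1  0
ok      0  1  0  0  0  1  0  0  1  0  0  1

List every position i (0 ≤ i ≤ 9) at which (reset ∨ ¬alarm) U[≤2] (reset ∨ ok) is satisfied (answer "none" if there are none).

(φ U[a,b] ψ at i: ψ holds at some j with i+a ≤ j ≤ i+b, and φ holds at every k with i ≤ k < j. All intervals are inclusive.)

Evaluate at each i in [0,9]:
  i=0: ✓ (rhs at j=1; lhs holds on [0,0])
  i=1: ✓ (rhs at j=1)
  i=2: ✓ (rhs at j=2)
  i=3: ✗ (lhs fails at k=3 before rhs at j=5)
  i=4: ✓ (rhs at j=5; lhs holds on [4,4])
  i=5: ✓ (rhs at j=5)
  i=6: ✓ (rhs at j=6)
  i=7: ✓ (rhs at j=8; lhs holds on [7,7])
  i=8: ✓ (rhs at j=8)
  i=9: ✓ (rhs at j=9)

0, 1, 2, 4, 5, 6, 7, 8, 9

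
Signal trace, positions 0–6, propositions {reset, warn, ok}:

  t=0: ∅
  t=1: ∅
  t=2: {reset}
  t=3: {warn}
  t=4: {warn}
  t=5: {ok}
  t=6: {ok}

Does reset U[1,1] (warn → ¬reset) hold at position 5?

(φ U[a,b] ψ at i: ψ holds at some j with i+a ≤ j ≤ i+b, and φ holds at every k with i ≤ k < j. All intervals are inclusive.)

Need some j in [6,6] with (warn → ¬reset), and reset at every k in [5,j-1].
  j=6: (warn → ¬reset) holds, but reset fails at k=5 → not this j.
No j in the window works → until fails.

False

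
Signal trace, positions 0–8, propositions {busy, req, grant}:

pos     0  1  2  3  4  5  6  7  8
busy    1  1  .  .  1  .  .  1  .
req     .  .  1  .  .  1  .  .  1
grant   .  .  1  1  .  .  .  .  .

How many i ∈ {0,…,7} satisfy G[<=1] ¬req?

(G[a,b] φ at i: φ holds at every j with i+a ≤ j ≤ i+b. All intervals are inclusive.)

3

Evaluate at each i in [0,7]:
  i=0: ✓ (all of [0,1])
  i=1: ✗ (fails at j=2)
  i=2: ✗ (fails at j=2)
  i=3: ✓ (all of [3,4])
  i=4: ✗ (fails at j=5)
  i=5: ✗ (fails at j=5)
  i=6: ✓ (all of [6,7])
  i=7: ✗ (fails at j=8)
Positions where it holds: {0, 3, 6} → 3.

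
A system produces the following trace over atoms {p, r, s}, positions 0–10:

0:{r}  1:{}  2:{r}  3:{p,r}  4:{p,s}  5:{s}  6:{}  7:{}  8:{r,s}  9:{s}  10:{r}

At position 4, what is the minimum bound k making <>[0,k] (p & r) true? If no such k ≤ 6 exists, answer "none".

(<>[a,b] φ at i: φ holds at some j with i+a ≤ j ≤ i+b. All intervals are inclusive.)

Scan j = 4,5,… for (p & r):
  j=4: fails
  j=5: fails
  j=6: fails
  j=7: fails
  j=8: fails
  j=9: fails
  j=10: fails
No j in [4,10] satisfies it → none.

none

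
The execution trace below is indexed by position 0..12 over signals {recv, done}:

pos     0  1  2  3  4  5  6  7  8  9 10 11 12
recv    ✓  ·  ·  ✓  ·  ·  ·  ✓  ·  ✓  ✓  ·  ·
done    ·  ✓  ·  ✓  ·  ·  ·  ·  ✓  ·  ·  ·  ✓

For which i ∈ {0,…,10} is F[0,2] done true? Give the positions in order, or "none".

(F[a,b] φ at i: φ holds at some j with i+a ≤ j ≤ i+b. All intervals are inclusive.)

0, 1, 2, 3, 6, 7, 8, 10

Evaluate at each i in [0,10]:
  i=0: ✓ (witness j=1)
  i=1: ✓ (witness j=1)
  i=2: ✓ (witness j=3)
  i=3: ✓ (witness j=3)
  i=4: ✗ (none in [4,6])
  i=5: ✗ (none in [5,7])
  i=6: ✓ (witness j=8)
  i=7: ✓ (witness j=8)
  i=8: ✓ (witness j=8)
  i=9: ✗ (none in [9,11])
  i=10: ✓ (witness j=12)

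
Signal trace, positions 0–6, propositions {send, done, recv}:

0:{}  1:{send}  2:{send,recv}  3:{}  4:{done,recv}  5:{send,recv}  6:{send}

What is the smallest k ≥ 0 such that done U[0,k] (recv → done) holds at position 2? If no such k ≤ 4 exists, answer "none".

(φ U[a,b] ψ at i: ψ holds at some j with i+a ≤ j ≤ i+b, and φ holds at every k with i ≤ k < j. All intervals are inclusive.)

none

Need earliest j ≥ 2 with (recv → done), and done at every k in [2,j-1].
  j=2: rhs fails.
  j=3: rhs holds but lhs fails at k=2.
  j=4: rhs holds but lhs fails at k=2.
  j=5: rhs fails.
  j=6: rhs holds but lhs fails at k=2.
No witness within the range → none.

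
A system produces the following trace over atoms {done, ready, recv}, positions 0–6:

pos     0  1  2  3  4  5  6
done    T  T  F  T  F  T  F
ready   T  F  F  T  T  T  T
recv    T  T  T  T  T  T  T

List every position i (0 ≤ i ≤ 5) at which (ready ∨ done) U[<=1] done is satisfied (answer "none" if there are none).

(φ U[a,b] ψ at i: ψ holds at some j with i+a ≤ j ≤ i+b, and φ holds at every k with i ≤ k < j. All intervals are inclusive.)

Evaluate at each i in [0,5]:
  i=0: ✓ (rhs at j=0)
  i=1: ✓ (rhs at j=1)
  i=2: ✗ (lhs fails at k=2 before rhs at j=3)
  i=3: ✓ (rhs at j=3)
  i=4: ✓ (rhs at j=5; lhs holds on [4,4])
  i=5: ✓ (rhs at j=5)

0, 1, 3, 4, 5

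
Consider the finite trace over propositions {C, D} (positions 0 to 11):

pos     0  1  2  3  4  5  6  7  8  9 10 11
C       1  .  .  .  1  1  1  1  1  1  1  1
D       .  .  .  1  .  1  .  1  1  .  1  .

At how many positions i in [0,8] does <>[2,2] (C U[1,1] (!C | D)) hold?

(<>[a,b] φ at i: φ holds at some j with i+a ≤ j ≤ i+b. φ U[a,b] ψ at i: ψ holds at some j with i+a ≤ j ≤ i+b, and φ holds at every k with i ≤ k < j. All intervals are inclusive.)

Evaluate at each i in [0,8]:
  i=0: ✗ (none in [2,2])
  i=1: ✗ (none in [3,3])
  i=2: ✓ (witness j=4)
  i=3: ✗ (none in [5,5])
  i=4: ✓ (witness j=6)
  i=5: ✓ (witness j=7)
  i=6: ✗ (none in [8,8])
  i=7: ✓ (witness j=9)
  i=8: ✗ (none in [10,10])
Positions where it holds: {2, 4, 5, 7} → 4.

4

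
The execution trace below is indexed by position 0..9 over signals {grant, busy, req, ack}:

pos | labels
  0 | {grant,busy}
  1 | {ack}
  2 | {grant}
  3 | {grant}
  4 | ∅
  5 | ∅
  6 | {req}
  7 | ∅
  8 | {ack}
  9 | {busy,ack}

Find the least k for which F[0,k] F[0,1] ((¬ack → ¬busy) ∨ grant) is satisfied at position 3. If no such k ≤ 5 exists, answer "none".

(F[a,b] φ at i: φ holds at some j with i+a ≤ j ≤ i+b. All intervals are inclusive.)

Scan j = 3,4,… for F[0,1] ((¬ack → ¬busy) ∨ grant):
  j=3: holds
First hit at j=3, so smallest k = 3-3 = 0.

0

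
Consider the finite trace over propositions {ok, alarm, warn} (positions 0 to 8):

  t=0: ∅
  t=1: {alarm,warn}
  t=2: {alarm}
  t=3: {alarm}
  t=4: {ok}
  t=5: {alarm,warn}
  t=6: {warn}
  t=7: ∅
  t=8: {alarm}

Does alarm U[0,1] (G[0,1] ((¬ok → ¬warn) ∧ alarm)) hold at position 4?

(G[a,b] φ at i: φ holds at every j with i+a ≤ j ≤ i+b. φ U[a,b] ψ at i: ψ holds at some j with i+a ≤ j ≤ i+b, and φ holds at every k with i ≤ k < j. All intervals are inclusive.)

No

Need some j in [4,5] with G[0,1] ((¬ok → ¬warn) ∧ alarm), and alarm at every k in [4,j-1].
  j=4: G[0,1] ((¬ok → ¬warn) ∧ alarm) — fails at 4.
  j=5: G[0,1] ((¬ok → ¬warn) ∧ alarm) — fails at 5.
No j in the window works → until fails.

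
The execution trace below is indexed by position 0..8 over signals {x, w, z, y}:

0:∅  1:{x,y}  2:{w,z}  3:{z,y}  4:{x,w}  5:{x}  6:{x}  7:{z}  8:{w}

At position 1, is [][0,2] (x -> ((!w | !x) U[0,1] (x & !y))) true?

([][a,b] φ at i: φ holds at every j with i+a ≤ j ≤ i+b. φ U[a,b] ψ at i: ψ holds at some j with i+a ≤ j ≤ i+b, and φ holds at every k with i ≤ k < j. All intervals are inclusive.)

No

Check (x -> ((!w | !x) U[0,1] (x & !y))) at every j in [1,3]:
  j=1: antecedent true; consequent fails → ✗
  j=2: antecedent false → ✓
  j=3: antecedent false → ✓
Fails at j=1 → formula fails.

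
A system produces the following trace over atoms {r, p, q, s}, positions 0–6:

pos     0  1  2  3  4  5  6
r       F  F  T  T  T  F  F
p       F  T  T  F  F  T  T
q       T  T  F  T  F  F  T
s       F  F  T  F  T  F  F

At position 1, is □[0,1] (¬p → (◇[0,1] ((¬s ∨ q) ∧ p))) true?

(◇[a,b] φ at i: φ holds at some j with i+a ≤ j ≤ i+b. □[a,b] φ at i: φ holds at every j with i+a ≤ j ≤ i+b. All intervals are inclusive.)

Holds

Check (¬p → (◇[0,1] ((¬s ∨ q) ∧ p))) at every j in [1,2]:
  j=1: antecedent false → ✓
  j=2: antecedent false → ✓
All positions satisfy it → formula holds.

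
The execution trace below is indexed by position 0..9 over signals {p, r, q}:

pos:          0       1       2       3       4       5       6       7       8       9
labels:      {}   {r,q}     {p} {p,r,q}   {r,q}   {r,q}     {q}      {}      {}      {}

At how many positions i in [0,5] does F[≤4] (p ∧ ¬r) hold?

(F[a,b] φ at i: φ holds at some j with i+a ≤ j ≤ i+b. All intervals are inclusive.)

Evaluate at each i in [0,5]:
  i=0: ✓ (witness j=2)
  i=1: ✓ (witness j=2)
  i=2: ✓ (witness j=2)
  i=3: ✗ (none in [3,7])
  i=4: ✗ (none in [4,8])
  i=5: ✗ (none in [5,9])
Positions where it holds: {0, 1, 2} → 3.

3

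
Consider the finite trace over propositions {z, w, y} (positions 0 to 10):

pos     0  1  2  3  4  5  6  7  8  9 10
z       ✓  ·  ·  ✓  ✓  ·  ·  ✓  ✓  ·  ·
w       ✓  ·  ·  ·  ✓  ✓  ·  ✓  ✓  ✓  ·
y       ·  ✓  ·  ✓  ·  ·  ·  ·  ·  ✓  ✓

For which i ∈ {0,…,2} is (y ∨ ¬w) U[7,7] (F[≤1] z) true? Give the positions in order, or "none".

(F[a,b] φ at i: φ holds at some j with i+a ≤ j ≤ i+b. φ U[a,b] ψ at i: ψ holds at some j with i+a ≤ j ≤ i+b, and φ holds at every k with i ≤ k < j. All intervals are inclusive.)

none

Evaluate at each i in [0,2]:
  i=0: ✗ (lhs fails at k=0 before rhs at j=7)
  i=1: ✗ (lhs fails at k=4 before rhs at j=8)
  i=2: ✗ (no rhs in [9,9])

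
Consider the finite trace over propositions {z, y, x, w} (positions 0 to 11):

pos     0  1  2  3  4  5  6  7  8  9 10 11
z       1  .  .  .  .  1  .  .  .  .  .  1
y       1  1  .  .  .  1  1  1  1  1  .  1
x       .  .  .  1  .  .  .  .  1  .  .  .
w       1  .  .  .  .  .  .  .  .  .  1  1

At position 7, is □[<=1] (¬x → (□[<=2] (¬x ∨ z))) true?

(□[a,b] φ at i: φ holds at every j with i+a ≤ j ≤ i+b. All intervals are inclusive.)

No

Check (¬x → (□[<=2] (¬x ∨ z))) at every j in [7,8]:
  j=7: antecedent true; consequent fails at 8 → ✗
  j=8: antecedent false → ✓
Fails at j=7 → formula fails.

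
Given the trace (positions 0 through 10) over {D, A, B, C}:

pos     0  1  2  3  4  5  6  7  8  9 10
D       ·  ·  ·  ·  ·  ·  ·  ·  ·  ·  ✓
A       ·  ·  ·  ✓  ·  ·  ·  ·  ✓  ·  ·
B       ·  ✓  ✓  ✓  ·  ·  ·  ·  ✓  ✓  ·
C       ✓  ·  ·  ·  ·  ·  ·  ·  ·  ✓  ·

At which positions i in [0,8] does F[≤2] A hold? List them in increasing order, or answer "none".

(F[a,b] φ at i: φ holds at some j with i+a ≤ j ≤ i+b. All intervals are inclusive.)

Evaluate at each i in [0,8]:
  i=0: ✗ (none in [0,2])
  i=1: ✓ (witness j=3)
  i=2: ✓ (witness j=3)
  i=3: ✓ (witness j=3)
  i=4: ✗ (none in [4,6])
  i=5: ✗ (none in [5,7])
  i=6: ✓ (witness j=8)
  i=7: ✓ (witness j=8)
  i=8: ✓ (witness j=8)

1, 2, 3, 6, 7, 8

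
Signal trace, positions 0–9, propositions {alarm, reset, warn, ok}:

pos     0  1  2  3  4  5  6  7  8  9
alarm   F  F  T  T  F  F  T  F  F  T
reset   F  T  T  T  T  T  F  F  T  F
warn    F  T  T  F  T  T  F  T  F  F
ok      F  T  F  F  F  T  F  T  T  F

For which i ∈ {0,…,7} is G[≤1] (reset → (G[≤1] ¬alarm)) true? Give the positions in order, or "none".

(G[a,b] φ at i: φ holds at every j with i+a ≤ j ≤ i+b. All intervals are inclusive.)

Evaluate at each i in [0,7]:
  i=0: ✗ (fails at j=1)
  i=1: ✗ (fails at j=1)
  i=2: ✗ (fails at j=2)
  i=3: ✗ (fails at j=3)
  i=4: ✗ (fails at j=5)
  i=5: ✗ (fails at j=5)
  i=6: ✓ (all of [6,7])
  i=7: ✗ (fails at j=8)

6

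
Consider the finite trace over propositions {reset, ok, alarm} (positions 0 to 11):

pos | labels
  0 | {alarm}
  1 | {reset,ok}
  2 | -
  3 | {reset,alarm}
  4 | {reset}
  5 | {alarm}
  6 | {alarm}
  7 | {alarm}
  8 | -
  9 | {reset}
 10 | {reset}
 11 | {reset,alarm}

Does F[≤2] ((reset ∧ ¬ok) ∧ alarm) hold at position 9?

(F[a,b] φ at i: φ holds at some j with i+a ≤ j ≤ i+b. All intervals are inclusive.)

Yes

Check ((reset ∧ ¬ok) ∧ alarm) at each j in [9,11]:
  j=9: false
  j=10: false
  j=11: true
Found at j=11 → formula holds.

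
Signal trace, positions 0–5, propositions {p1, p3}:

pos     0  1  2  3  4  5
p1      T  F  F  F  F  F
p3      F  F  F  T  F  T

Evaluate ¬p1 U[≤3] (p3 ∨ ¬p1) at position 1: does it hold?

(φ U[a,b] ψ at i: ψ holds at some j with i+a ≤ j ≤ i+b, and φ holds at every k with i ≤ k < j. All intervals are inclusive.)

Need some j in [1,4] with (p3 ∨ ¬p1), and ¬p1 at every k in [1,j-1].
  j=1: (p3 ∨ ¬p1) holds; no prefix to check → satisfied.

True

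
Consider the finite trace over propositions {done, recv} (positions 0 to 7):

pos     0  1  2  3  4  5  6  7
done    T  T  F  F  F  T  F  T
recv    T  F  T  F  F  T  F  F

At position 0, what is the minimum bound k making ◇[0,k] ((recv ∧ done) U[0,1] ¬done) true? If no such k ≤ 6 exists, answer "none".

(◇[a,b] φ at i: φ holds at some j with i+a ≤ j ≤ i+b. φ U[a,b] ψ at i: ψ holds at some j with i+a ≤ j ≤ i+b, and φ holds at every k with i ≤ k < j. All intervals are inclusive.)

Scan j = 0,1,… for ((recv ∧ done) U[0,1] ¬done):
  j=0: fails
  j=1: fails
  j=2: holds
First hit at j=2, so smallest k = 2-0 = 2.

2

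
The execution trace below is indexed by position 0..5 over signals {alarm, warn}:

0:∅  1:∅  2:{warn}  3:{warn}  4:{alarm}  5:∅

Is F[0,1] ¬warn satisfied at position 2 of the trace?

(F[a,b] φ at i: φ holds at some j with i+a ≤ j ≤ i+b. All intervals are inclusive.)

No

Check ¬warn at each j in [2,3]:
  j=2: false
  j=3: false
No position in the window satisfies it → formula fails.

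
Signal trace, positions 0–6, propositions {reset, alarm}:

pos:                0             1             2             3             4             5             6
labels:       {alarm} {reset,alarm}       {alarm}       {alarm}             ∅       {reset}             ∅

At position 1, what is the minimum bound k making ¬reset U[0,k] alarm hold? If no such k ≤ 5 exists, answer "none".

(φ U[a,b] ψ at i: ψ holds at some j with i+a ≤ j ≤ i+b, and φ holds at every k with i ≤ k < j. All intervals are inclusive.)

0

Need earliest j ≥ 1 with alarm, and ¬reset at every k in [1,j-1].
  j=1: rhs holds (empty prefix). k = 0.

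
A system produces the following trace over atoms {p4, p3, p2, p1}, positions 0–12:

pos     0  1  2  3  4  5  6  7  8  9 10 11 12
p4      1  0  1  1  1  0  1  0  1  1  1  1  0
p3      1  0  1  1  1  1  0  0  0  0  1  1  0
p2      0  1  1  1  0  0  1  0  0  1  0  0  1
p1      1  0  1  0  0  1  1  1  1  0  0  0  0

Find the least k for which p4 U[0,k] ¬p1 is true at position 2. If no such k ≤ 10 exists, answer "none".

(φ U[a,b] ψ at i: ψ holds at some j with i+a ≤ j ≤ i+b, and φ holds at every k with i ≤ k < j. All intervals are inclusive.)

Need earliest j ≥ 2 with ¬p1, and p4 at every k in [2,j-1].
  j=2: rhs fails.
  j=3: rhs holds; lhs holds on [2,2]. k = 1.

1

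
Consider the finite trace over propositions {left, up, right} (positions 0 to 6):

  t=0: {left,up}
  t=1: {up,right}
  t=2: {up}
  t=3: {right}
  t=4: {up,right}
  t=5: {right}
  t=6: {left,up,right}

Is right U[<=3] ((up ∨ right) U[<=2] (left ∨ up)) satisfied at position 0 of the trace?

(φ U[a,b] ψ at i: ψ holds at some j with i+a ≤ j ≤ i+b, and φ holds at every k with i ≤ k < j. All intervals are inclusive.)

Need some j in [0,3] with ((up ∨ right) U[<=2] (left ∨ up)), and right at every k in [0,j-1].
  j=0: ((up ∨ right) U[<=2] (left ∨ up)) holds; no prefix to check → satisfied.

Holds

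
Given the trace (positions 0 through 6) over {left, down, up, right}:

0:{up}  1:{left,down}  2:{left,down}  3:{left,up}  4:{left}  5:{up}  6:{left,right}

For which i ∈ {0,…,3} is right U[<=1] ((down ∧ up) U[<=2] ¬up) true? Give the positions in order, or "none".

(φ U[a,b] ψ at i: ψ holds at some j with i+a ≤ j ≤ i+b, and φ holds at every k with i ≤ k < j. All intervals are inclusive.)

1, 2

Evaluate at each i in [0,3]:
  i=0: ✗ (lhs fails at k=0 before rhs at j=1)
  i=1: ✓ (rhs at j=1)
  i=2: ✓ (rhs at j=2)
  i=3: ✗ (lhs fails at k=3 before rhs at j=4)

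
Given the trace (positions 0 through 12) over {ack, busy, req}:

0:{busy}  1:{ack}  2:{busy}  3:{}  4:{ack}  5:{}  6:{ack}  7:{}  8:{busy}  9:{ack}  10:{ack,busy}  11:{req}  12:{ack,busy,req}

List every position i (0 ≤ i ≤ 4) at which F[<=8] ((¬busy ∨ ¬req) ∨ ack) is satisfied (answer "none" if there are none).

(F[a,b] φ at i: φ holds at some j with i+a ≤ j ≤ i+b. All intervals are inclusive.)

0, 1, 2, 3, 4

Evaluate at each i in [0,4]:
  i=0: ✓ (witness j=0)
  i=1: ✓ (witness j=1)
  i=2: ✓ (witness j=2)
  i=3: ✓ (witness j=3)
  i=4: ✓ (witness j=4)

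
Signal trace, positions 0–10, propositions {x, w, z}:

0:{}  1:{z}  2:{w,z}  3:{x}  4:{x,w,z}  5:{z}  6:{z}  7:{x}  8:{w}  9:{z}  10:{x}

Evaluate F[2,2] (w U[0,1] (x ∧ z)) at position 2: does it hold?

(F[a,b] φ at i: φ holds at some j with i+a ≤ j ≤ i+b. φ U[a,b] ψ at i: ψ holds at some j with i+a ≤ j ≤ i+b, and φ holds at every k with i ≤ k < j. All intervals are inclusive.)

Check (w U[0,1] (x ∧ z)) at each j in [4,4]:
  j=4: holds
Found at j=4 → formula holds.

Yes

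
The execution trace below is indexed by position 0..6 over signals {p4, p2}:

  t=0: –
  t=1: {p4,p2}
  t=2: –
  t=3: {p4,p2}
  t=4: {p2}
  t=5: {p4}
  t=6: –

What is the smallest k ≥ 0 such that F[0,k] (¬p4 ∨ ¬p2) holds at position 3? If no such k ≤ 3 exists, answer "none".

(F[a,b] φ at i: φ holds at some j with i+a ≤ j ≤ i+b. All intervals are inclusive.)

1

Scan j = 3,4,… for (¬p4 ∨ ¬p2):
  j=3: fails
  j=4: holds
First hit at j=4, so smallest k = 4-3 = 1.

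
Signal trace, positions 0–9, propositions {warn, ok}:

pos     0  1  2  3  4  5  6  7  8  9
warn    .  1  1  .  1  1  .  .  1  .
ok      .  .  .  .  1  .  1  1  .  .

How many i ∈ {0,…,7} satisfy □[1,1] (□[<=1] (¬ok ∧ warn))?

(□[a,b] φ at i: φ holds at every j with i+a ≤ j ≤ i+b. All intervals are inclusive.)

1

Evaluate at each i in [0,7]:
  i=0: ✓ (all of [1,1])
  i=1: ✗ (fails at j=2)
  i=2: ✗ (fails at j=3)
  i=3: ✗ (fails at j=4)
  i=4: ✗ (fails at j=5)
  i=5: ✗ (fails at j=6)
  i=6: ✗ (fails at j=7)
  i=7: ✗ (fails at j=8)
Positions where it holds: {0} → 1.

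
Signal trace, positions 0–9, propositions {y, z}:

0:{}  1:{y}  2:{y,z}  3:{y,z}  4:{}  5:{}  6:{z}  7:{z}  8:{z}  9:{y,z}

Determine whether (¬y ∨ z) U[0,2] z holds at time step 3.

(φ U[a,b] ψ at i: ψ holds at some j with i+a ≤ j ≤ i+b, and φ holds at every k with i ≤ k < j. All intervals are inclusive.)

Need some j in [3,5] with z, and (¬y ∨ z) at every k in [3,j-1].
  j=3: z holds; no prefix to check → satisfied.

True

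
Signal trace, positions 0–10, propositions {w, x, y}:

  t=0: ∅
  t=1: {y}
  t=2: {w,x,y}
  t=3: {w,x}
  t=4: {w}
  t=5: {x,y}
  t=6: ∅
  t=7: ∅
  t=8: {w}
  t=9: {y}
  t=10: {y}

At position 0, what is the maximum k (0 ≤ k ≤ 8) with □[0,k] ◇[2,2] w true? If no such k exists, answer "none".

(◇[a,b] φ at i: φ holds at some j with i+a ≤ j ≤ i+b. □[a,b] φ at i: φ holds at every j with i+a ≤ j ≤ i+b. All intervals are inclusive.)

◇[2,2] w must hold from j=0 onward; find where it first fails.
  j=0: holds
  j=1: holds
  j=2: holds
  j=3: fails
Holds on [0,2], so largest k = 2.

2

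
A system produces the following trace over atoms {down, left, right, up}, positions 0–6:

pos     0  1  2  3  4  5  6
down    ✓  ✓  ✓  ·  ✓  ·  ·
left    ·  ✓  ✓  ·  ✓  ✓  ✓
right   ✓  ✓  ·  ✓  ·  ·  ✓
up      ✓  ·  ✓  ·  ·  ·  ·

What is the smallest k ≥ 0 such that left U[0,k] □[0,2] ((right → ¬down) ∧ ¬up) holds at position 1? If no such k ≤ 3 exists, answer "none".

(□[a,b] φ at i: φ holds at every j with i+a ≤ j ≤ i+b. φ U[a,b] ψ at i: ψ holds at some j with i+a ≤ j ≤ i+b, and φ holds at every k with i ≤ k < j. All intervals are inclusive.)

2

Need earliest j ≥ 1 with □[0,2] ((right → ¬down) ∧ ¬up), and left at every k in [1,j-1].
  j=1: rhs fails.
  j=2: rhs fails.
  j=3: rhs holds; lhs holds on [1,2]. k = 2.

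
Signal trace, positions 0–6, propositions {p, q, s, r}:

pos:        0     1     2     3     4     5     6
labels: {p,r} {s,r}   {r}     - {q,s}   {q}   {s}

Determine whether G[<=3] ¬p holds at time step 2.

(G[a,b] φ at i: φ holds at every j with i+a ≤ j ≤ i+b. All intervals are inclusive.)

Check ¬p at every j in [2,5]:
  j=2: true
  j=3: true
  j=4: true
  j=5: true
All positions satisfy it → formula holds.

Yes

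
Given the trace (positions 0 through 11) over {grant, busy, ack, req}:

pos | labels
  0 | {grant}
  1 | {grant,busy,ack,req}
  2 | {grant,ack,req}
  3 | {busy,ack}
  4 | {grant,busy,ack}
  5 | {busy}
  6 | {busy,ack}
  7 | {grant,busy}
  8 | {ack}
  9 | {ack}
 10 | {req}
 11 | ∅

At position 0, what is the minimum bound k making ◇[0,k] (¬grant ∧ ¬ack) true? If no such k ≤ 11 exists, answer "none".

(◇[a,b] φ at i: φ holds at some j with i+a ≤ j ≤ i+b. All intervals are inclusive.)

5

Scan j = 0,1,… for (¬grant ∧ ¬ack):
  j=0: fails
  j=1: fails
  j=2: fails
  j=3: fails
  j=4: fails
  j=5: holds
First hit at j=5, so smallest k = 5-0 = 5.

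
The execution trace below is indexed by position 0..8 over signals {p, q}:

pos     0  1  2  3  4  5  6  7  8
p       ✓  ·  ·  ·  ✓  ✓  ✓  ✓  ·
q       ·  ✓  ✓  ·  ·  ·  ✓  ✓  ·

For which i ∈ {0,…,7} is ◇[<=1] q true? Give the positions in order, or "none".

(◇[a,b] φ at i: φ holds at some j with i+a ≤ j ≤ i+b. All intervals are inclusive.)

Evaluate at each i in [0,7]:
  i=0: ✓ (witness j=1)
  i=1: ✓ (witness j=1)
  i=2: ✓ (witness j=2)
  i=3: ✗ (none in [3,4])
  i=4: ✗ (none in [4,5])
  i=5: ✓ (witness j=6)
  i=6: ✓ (witness j=6)
  i=7: ✓ (witness j=7)

0, 1, 2, 5, 6, 7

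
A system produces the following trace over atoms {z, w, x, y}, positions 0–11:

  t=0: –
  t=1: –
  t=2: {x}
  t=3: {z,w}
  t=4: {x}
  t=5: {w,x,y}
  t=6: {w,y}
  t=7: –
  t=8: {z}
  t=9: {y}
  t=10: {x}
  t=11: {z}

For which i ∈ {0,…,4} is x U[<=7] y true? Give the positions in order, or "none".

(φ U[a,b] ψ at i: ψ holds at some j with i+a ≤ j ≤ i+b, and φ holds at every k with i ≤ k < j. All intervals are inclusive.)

4

Evaluate at each i in [0,4]:
  i=0: ✗ (lhs fails at k=0 before rhs at j=5)
  i=1: ✗ (lhs fails at k=1 before rhs at j=5)
  i=2: ✗ (lhs fails at k=3 before rhs at j=5)
  i=3: ✗ (lhs fails at k=3 before rhs at j=5)
  i=4: ✓ (rhs at j=5; lhs holds on [4,4])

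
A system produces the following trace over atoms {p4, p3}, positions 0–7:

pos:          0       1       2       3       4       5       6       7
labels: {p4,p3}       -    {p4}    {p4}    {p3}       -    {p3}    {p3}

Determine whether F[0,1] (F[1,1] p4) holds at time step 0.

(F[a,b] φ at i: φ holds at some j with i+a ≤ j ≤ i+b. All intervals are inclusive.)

Yes

Check F[1,1] p4 at each j in [0,1]:
  j=0: fails (none in [1,1])
  j=1: holds (witness at 2)
Found at j=1 → formula holds.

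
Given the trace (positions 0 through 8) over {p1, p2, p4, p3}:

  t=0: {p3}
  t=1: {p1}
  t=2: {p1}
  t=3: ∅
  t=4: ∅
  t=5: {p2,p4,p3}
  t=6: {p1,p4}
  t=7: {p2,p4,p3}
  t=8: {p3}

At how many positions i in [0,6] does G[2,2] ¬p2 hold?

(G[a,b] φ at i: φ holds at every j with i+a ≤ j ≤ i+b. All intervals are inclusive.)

5

Evaluate at each i in [0,6]:
  i=0: ✓ (all of [2,2])
  i=1: ✓ (all of [3,3])
  i=2: ✓ (all of [4,4])
  i=3: ✗ (fails at j=5)
  i=4: ✓ (all of [6,6])
  i=5: ✗ (fails at j=7)
  i=6: ✓ (all of [8,8])
Positions where it holds: {0, 1, 2, 4, 6} → 5.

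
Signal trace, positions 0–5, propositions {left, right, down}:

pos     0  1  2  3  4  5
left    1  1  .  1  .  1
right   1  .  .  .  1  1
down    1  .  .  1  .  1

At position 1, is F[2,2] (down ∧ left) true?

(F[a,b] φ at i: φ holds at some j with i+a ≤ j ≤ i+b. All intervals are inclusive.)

Holds

Check (down ∧ left) at each j in [3,3]:
  j=3: true
Found at j=3 → formula holds.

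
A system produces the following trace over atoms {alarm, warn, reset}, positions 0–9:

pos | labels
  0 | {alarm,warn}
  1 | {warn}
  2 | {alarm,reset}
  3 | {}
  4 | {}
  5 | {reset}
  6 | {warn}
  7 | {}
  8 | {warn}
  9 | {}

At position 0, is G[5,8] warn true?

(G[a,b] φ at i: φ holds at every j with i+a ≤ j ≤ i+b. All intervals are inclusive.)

False

Check warn at every j in [5,8]:
  j=5: false
  j=6: true
  j=7: false
  j=8: true
Fails at j=5 → formula fails.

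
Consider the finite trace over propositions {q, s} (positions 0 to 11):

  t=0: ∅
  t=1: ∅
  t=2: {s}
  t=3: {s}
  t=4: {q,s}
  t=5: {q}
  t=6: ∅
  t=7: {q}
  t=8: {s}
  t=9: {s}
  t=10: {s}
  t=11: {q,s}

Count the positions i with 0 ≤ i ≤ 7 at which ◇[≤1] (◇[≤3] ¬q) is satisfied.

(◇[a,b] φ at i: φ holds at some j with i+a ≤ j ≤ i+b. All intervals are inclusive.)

8

Evaluate at each i in [0,7]:
  i=0: ✓ (witness j=0)
  i=1: ✓ (witness j=1)
  i=2: ✓ (witness j=2)
  i=3: ✓ (witness j=3)
  i=4: ✓ (witness j=4)
  i=5: ✓ (witness j=5)
  i=6: ✓ (witness j=6)
  i=7: ✓ (witness j=7)
Positions where it holds: {0, 1, 2, 3, 4, 5, 6, 7} → 8.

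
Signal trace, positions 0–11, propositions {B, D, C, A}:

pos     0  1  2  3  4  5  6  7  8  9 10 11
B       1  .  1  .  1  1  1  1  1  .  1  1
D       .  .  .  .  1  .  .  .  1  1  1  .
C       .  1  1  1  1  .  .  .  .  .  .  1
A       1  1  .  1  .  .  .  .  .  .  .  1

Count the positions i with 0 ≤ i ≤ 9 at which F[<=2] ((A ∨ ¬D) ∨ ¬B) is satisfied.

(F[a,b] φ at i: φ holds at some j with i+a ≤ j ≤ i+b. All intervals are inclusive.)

10

Evaluate at each i in [0,9]:
  i=0: ✓ (witness j=0)
  i=1: ✓ (witness j=1)
  i=2: ✓ (witness j=2)
  i=3: ✓ (witness j=3)
  i=4: ✓ (witness j=5)
  i=5: ✓ (witness j=5)
  i=6: ✓ (witness j=6)
  i=7: ✓ (witness j=7)
  i=8: ✓ (witness j=9)
  i=9: ✓ (witness j=9)
Positions where it holds: {0, 1, 2, 3, 4, 5, 6, 7, 8, 9} → 10.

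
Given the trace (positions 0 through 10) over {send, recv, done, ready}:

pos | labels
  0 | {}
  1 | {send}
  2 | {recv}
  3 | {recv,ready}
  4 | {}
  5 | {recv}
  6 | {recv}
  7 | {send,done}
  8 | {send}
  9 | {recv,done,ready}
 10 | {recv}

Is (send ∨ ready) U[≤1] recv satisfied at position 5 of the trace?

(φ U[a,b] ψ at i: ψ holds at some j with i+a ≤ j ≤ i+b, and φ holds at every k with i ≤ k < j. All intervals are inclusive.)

Yes

Need some j in [5,6] with recv, and (send ∨ ready) at every k in [5,j-1].
  j=5: recv holds; no prefix to check → satisfied.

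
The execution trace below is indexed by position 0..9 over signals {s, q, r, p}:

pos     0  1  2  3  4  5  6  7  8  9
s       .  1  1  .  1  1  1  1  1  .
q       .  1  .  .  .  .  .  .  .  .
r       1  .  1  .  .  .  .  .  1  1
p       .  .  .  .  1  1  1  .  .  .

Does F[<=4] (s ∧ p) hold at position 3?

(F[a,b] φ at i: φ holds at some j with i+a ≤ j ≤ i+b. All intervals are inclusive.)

Check (s ∧ p) at each j in [3,7]:
  j=3: false
  j=4: true
  j=5: true
  j=6: true
  j=7: false
Found at j=4 → formula holds.

True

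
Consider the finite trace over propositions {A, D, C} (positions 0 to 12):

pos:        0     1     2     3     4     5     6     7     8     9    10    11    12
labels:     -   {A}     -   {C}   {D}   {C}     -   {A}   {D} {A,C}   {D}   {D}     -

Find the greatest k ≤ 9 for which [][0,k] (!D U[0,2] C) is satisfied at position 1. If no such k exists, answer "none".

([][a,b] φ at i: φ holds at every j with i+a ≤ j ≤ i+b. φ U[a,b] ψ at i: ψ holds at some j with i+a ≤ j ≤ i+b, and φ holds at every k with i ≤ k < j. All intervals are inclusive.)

(!D U[0,2] C) must hold from j=1 onward; find where it first fails.
  j=1: holds
  j=2: holds
  j=3: holds
  j=4: fails
Holds on [1,3], so largest k = 2.

2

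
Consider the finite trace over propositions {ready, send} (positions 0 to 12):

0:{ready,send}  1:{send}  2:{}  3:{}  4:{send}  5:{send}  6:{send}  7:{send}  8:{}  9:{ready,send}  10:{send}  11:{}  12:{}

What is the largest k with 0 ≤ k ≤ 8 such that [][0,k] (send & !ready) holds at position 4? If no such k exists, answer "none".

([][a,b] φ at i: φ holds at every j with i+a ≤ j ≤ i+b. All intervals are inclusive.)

(send & !ready) must hold from j=4 onward; find where it first fails.
  j=4: holds
  j=5: holds
  j=6: holds
  j=7: holds
  j=8: fails
Holds on [4,7], so largest k = 3.

3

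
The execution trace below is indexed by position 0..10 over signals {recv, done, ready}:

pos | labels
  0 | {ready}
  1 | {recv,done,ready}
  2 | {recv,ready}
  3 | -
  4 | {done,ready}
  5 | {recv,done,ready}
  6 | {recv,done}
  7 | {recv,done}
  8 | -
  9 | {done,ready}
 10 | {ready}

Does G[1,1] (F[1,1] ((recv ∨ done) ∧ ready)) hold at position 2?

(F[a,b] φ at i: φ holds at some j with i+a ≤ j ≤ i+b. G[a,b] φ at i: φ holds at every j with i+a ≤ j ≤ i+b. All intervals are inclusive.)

Check F[1,1] ((recv ∨ done) ∧ ready) at every j in [3,3]:
  j=3: holds (witness at 4)
All positions satisfy it → formula holds.

Holds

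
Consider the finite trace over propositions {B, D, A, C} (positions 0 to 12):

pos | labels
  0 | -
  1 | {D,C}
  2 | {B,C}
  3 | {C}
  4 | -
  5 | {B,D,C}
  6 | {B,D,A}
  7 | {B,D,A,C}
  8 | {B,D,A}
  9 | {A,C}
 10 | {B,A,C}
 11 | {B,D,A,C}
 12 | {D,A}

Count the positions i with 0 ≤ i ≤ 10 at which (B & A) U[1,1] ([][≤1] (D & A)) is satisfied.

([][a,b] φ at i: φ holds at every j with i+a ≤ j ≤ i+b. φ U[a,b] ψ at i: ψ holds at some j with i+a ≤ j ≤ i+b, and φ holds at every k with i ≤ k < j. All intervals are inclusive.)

Evaluate at each i in [0,10]:
  i=0: ✗ (no rhs in [1,1])
  i=1: ✗ (no rhs in [2,2])
  i=2: ✗ (no rhs in [3,3])
  i=3: ✗ (no rhs in [4,4])
  i=4: ✗ (no rhs in [5,5])
  i=5: ✗ (lhs fails at k=5 before rhs at j=6)
  i=6: ✓ (rhs at j=7; lhs holds on [6,6])
  i=7: ✗ (no rhs in [8,8])
  i=8: ✗ (no rhs in [9,9])
  i=9: ✗ (no rhs in [10,10])
  i=10: ✓ (rhs at j=11; lhs holds on [10,10])
Positions where it holds: {6, 10} → 2.

2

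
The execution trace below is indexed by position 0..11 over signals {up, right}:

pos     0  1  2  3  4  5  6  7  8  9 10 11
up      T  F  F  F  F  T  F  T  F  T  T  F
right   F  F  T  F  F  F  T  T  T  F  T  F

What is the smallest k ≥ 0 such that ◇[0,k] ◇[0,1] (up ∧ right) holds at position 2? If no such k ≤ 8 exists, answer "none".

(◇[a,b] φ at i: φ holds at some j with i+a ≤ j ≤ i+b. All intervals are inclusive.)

Scan j = 2,3,… for ◇[0,1] (up ∧ right):
  j=2: fails
  j=3: fails
  j=4: fails
  j=5: fails
  j=6: holds
First hit at j=6, so smallest k = 6-2 = 4.

4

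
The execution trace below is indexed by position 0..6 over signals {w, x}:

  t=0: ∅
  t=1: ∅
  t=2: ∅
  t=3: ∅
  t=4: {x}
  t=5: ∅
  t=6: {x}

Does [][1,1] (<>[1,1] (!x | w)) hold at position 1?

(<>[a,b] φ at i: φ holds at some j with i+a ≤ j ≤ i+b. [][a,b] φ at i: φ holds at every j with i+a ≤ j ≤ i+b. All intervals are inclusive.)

Check <>[1,1] (!x | w) at every j in [2,2]:
  j=2: holds (witness at 3)
All positions satisfy it → formula holds.

True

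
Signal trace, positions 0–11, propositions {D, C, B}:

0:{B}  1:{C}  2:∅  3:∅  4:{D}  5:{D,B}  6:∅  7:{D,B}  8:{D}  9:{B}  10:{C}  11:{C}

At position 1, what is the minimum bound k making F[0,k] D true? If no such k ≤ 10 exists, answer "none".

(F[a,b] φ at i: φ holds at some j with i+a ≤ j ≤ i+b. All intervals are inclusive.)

Scan j = 1,2,… for D:
  j=1: fails
  j=2: fails
  j=3: fails
  j=4: holds
First hit at j=4, so smallest k = 4-1 = 3.

3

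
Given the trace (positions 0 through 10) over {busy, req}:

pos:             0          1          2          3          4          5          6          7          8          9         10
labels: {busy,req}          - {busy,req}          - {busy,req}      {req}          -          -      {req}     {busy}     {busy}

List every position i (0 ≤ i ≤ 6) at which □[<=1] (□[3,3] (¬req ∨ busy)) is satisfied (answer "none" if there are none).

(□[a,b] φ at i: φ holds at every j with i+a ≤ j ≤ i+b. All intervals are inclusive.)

Evaluate at each i in [0,6]:
  i=0: ✓ (all of [0,1])
  i=1: ✗ (fails at j=2)
  i=2: ✗ (fails at j=2)
  i=3: ✓ (all of [3,4])
  i=4: ✗ (fails at j=5)
  i=5: ✗ (fails at j=5)
  i=6: ✓ (all of [6,7])

0, 3, 6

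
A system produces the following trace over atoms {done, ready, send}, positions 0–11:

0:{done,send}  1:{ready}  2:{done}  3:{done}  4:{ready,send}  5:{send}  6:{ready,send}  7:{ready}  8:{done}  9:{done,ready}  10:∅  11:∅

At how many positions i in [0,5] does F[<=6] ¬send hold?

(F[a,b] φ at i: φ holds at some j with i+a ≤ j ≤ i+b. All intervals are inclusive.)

6

Evaluate at each i in [0,5]:
  i=0: ✓ (witness j=1)
  i=1: ✓ (witness j=1)
  i=2: ✓ (witness j=2)
  i=3: ✓ (witness j=3)
  i=4: ✓ (witness j=7)
  i=5: ✓ (witness j=7)
Positions where it holds: {0, 1, 2, 3, 4, 5} → 6.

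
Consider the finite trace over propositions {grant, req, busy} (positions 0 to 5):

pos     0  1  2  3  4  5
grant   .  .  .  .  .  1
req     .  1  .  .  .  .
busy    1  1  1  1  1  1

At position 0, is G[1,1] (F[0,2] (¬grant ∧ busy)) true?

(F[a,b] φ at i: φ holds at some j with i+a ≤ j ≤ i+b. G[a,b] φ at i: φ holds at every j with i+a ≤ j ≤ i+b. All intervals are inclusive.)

Holds

Check F[0,2] (¬grant ∧ busy) at every j in [1,1]:
  j=1: holds (witness at 1)
All positions satisfy it → formula holds.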